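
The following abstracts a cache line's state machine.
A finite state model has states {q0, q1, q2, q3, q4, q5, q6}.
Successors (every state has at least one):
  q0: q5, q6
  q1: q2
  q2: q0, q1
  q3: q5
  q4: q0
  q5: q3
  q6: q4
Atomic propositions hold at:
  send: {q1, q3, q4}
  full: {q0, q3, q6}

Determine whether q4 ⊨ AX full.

Sat(AX full) = {s : every successor in {q0, q3, q6}} = {q4, q5}
q4 ∈ Sat(AX full) = {q4, q5}, so the formula holds at q4.

Yes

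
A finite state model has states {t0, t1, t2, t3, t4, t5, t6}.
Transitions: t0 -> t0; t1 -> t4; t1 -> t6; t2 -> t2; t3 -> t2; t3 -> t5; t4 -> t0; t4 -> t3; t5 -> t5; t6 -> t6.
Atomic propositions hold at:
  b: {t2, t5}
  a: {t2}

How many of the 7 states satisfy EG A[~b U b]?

3

Sat(~b) = {t0, t1, t3, t4, t6}
A[~b U b]: least fixpoint, start Z0 = Sat(b) = {t2, t5}, add states in Sat(~b) with every successor in Z. Z1 = {t2, t3, t5}; fixed.
Sat(A[~b U b]) = {t2, t3, t5}
EG A[~b U b]: greatest fixpoint, start Z0 = {t2, t3, t5}, keep only states in Sat with some successor in Z. Already a fixed point.
Sat(EG A[~b U b]) = {t2, t3, t5}
|Sat(EG A[~b U b])| = |{t2, t3, t5}| = 3.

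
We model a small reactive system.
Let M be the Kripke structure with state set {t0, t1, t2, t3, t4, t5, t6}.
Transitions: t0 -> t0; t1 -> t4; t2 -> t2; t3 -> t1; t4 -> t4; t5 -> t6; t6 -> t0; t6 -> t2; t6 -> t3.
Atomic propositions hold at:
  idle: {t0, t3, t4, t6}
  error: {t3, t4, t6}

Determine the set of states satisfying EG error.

{t4}

EG error: greatest fixpoint, start Z0 = {t3, t4, t6}, keep only states in Sat with some successor in Z. Z1 = {t4, t6}; Z2 = {t4}; fixed.
Sat(EG error) = {t4}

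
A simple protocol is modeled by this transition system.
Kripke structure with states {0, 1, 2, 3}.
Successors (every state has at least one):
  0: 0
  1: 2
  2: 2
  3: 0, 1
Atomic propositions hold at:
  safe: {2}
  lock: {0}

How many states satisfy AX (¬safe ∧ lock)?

1

Sat(¬safe) = {0, 1, 3}
Sat(¬safe ∧ lock) = {0}
Sat(AX (¬safe ∧ lock)) = {s : every successor in {0}} = {0}
|Sat(AX (¬safe ∧ lock))| = |{0}| = 1.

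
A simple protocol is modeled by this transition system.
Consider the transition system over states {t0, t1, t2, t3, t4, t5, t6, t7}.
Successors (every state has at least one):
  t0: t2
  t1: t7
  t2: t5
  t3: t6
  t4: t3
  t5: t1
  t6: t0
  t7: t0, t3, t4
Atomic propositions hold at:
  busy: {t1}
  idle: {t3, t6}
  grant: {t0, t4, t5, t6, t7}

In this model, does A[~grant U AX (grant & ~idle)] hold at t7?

No

Sat(~grant) = {t1, t2, t3}
Sat(~idle) = {t0, t1, t2, t4, t5, t7}
Sat(grant & ~idle) = {t0, t4, t5, t7}
Sat(AX (grant & ~idle)) = {s : every successor in {t0, t4, t5, t7}} = {t1, t2, t6}
A[~grant U AX (grant & ~idle)]: least fixpoint, start Z0 = Sat(AX (grant & ~idle)) = {t1, t2, t6}, add states in Sat(~grant) with every successor in Z. Z1 = {t1, t2, t3, t6}; fixed.
Sat(A[~grant U AX (grant & ~idle)]) = {t1, t2, t3, t6}
t7 ∉ Sat(A[~grant U AX (grant & ~idle)]) = {t1, t2, t3, t6}, so the formula does not hold at t7.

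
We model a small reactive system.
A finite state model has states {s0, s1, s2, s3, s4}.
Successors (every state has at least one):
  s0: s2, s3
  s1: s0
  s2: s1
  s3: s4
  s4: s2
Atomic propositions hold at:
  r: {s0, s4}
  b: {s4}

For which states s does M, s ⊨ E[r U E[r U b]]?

E[r U b]: least fixpoint, start Z0 = Sat(b) = {s4}, add states in Sat(r) with some successor in Z. Already a fixed point.
Sat(E[r U b]) = {s4}
E[r U E[r U b]]: least fixpoint, start Z0 = Sat(E[r U b]) = {s4}, add states in Sat(r) with some successor in Z. Already a fixed point.
Sat(E[r U E[r U b]]) = {s4}

{s4}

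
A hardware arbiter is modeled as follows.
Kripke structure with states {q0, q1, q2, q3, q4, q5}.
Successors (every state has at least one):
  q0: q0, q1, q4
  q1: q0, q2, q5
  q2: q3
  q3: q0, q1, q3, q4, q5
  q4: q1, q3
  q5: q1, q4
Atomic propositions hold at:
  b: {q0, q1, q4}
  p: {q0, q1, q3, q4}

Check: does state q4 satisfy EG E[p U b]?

E[p U b]: least fixpoint, start Z0 = Sat(b) = {q0, q1, q4}, add states in Sat(p) with some successor in Z. Z1 = {q0, q1, q3, q4}; fixed.
Sat(E[p U b]) = {q0, q1, q3, q4}
EG E[p U b]: greatest fixpoint, start Z0 = {q0, q1, q3, q4}, keep only states in Sat with some successor in Z. Already a fixed point.
Sat(EG E[p U b]) = {q0, q1, q3, q4}
q4 ∈ Sat(EG E[p U b]) = {q0, q1, q3, q4}, so the formula holds at q4.

Yes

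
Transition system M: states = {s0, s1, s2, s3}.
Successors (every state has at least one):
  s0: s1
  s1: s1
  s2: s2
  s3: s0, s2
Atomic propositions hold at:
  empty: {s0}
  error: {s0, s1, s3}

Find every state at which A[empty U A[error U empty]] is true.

{s0}

A[error U empty]: least fixpoint, start Z0 = Sat(empty) = {s0}, add states in Sat(error) with every successor in Z. Already a fixed point.
Sat(A[error U empty]) = {s0}
A[empty U A[error U empty]]: least fixpoint, start Z0 = Sat(A[error U empty]) = {s0}, add states in Sat(empty) with every successor in Z. Already a fixed point.
Sat(A[empty U A[error U empty]]) = {s0}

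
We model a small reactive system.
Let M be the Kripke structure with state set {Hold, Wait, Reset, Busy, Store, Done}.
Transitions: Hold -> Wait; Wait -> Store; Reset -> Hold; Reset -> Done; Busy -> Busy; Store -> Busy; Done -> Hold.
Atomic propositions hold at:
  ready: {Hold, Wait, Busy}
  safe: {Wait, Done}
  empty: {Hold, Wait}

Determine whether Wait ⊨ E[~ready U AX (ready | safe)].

No

Sat(~ready) = {Reset, Store, Done}
Sat(ready | safe) = {Hold, Wait, Busy, Done}
Sat(AX (ready | safe)) = {s : every successor in {Hold, Wait, Busy, Done}} = {Hold, Reset, Busy, Store, Done}
E[~ready U AX (ready | safe)]: least fixpoint, start Z0 = Sat(AX (ready | safe)) = {Hold, Reset, Busy, Store, Done}, add states in Sat(~ready) with some successor in Z. Already a fixed point.
Sat(E[~ready U AX (ready | safe)]) = {Hold, Reset, Busy, Store, Done}
Wait ∉ Sat(E[~ready U AX (ready | safe)]) = {Hold, Reset, Busy, Store, Done}, so the formula does not hold at Wait.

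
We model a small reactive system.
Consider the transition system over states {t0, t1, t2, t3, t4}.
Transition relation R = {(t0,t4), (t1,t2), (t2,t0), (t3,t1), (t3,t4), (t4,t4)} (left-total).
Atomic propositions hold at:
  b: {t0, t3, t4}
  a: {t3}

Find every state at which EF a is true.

{t3}

EF a: least fixpoint, start Z0 = {t3}, add states with some successor in Z. Already a fixed point.
Sat(EF a) = {t3}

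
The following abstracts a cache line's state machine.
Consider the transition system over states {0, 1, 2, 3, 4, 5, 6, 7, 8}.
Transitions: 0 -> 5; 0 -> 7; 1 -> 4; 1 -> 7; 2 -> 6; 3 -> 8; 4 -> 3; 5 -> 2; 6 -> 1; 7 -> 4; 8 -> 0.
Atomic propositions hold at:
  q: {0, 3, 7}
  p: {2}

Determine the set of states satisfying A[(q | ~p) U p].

Sat(~p) = {0, 1, 3, 4, 5, 6, 7, 8}
Sat(q | ~p) = {0, 1, 3, 4, 5, 6, 7, 8}
A[(q | ~p) U p]: least fixpoint, start Z0 = Sat(p) = {2}, add states in Sat(q | ~p) with every successor in Z. Z1 = {2, 5}; fixed.
Sat(A[(q | ~p) U p]) = {2, 5}

{2, 5}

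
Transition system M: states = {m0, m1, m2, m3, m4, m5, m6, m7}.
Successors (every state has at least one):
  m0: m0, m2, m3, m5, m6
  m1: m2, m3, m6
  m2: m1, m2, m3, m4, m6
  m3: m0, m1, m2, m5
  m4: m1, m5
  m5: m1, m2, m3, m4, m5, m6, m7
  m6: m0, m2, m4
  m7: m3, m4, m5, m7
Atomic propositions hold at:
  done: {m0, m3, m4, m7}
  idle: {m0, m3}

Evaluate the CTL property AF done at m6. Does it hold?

No

AF done: least fixpoint, start Z0 = {m0, m3, m4, m7}, add states with every successor in Z. Already a fixed point.
Sat(AF done) = {m0, m3, m4, m7}
m6 ∉ Sat(AF done) = {m0, m3, m4, m7}, so the formula does not hold at m6.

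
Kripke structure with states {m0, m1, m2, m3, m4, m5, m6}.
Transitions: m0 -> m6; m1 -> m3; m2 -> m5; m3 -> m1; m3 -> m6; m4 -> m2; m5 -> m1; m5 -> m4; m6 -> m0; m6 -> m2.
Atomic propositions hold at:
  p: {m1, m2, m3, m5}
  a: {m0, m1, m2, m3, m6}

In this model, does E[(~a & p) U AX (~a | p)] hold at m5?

Sat(~a) = {m4, m5}
Sat(~a & p) = {m5}
Sat(~a | p) = {m1, m2, m3, m4, m5}
Sat(AX (~a | p)) = {s : every successor in {m1, m2, m3, m4, m5}} = {m1, m2, m4, m5}
E[(~a & p) U AX (~a | p)]: least fixpoint, start Z0 = Sat(AX (~a | p)) = {m1, m2, m4, m5}, add states in Sat(~a & p) with some successor in Z. Already a fixed point.
Sat(E[(~a & p) U AX (~a | p)]) = {m1, m2, m4, m5}
m5 ∈ Sat(E[(~a & p) U AX (~a | p)]) = {m1, m2, m4, m5}, so the formula holds at m5.

Yes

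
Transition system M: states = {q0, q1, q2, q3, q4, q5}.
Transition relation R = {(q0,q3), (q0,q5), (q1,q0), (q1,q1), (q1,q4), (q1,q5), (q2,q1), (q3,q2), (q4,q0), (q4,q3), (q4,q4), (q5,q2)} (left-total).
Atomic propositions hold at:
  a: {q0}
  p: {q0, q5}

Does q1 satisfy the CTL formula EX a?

Sat(EX a) = {s : some successor in {q0}} = {q1, q4}
q1 ∈ Sat(EX a) = {q1, q4}, so the formula holds at q1.

Yes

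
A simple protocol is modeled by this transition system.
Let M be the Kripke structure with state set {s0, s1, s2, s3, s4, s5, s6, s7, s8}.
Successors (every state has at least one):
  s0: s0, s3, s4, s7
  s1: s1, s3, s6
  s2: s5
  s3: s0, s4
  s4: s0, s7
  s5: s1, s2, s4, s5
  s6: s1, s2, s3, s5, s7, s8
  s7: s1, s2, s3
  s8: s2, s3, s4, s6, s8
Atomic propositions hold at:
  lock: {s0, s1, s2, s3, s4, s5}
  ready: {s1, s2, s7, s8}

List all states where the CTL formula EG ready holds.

EG ready: greatest fixpoint, start Z0 = {s1, s2, s7, s8}, keep only states in Sat with some successor in Z. Z1 = {s1, s7, s8}; fixed.
Sat(EG ready) = {s1, s7, s8}

{s1, s7, s8}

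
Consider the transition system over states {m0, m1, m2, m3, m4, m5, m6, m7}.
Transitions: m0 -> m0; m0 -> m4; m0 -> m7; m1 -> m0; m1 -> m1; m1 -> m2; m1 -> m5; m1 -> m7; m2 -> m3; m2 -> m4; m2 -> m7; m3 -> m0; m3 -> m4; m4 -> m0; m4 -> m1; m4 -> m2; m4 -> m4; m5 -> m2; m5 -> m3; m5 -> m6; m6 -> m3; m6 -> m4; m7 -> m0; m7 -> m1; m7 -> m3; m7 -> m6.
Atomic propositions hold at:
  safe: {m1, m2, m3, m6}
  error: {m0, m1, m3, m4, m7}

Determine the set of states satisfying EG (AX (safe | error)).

Sat(safe | error) = {m0, m1, m2, m3, m4, m6, m7}
Sat(AX (safe | error)) = {s : every successor in {m0, m1, m2, m3, m4, m6, m7}} = {m0, m2, m3, m4, m5, m6, m7}
EG (AX (safe | error)): greatest fixpoint, start Z0 = {m0, m2, m3, m4, m5, m6, m7}, keep only states in Sat with some successor in Z. Already a fixed point.
Sat(EG (AX (safe | error))) = {m0, m2, m3, m4, m5, m6, m7}

{m0, m2, m3, m4, m5, m6, m7}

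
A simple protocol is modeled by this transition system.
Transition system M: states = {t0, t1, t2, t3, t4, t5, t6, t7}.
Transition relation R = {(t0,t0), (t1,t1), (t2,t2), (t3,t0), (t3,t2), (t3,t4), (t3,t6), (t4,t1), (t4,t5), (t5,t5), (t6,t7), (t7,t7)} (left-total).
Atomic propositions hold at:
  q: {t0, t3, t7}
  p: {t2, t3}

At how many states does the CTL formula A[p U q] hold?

3

A[p U q]: least fixpoint, start Z0 = Sat(q) = {t0, t3, t7}, add states in Sat(p) with every successor in Z. Already a fixed point.
Sat(A[p U q]) = {t0, t3, t7}
|Sat(A[p U q])| = |{t0, t3, t7}| = 3.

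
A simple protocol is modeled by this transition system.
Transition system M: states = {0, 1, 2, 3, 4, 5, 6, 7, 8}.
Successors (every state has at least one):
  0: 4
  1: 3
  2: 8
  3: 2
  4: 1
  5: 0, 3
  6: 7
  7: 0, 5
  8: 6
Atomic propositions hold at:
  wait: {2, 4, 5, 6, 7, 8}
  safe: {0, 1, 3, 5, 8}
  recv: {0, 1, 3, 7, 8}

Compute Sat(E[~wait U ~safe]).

{0, 1, 2, 3, 4, 6, 7}

Sat(~wait) = {0, 1, 3}
Sat(~safe) = {2, 4, 6, 7}
E[~wait U ~safe]: least fixpoint, start Z0 = Sat(~safe) = {2, 4, 6, 7}, add states in Sat(~wait) with some successor in Z. Z1 = {0, 2, 3, 4, 6, 7}; Z2 = {0, 1, 2, 3, 4, 6, 7}; fixed.
Sat(E[~wait U ~safe]) = {0, 1, 2, 3, 4, 6, 7}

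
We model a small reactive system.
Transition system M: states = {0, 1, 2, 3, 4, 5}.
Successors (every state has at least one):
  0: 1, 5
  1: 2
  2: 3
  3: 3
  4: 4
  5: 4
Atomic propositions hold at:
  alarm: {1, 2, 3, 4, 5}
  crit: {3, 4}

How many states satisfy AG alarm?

AG alarm: greatest fixpoint, start Z0 = {1, 2, 3, 4, 5}, keep only states in Sat with every successor in Z. Already a fixed point.
Sat(AG alarm) = {1, 2, 3, 4, 5}
|Sat(AG alarm)| = |{1, 2, 3, 4, 5}| = 5.

5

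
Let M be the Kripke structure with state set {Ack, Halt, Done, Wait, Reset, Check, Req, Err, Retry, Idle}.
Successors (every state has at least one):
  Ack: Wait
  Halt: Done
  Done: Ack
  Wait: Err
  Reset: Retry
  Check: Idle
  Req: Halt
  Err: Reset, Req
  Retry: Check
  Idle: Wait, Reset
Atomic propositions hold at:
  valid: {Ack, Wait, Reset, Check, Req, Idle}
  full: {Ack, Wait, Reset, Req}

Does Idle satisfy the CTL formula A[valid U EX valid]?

Sat(EX valid) = {s : some successor in {Ack, Wait, Reset, Check, Req, Idle}} = {Ack, Done, Check, Err, Retry, Idle}
A[valid U EX valid]: least fixpoint, start Z0 = Sat(EX valid) = {Ack, Done, Check, Err, Retry, Idle}, add states in Sat(valid) with every successor in Z. Z1 = {Ack, Done, Wait, Reset, Check, Err, Retry, Idle}; fixed.
Sat(A[valid U EX valid]) = {Ack, Done, Wait, Reset, Check, Err, Retry, Idle}
Idle ∈ Sat(A[valid U EX valid]) = {Ack, Done, Wait, Reset, Check, Err, Retry, Idle}, so the formula holds at Idle.

Yes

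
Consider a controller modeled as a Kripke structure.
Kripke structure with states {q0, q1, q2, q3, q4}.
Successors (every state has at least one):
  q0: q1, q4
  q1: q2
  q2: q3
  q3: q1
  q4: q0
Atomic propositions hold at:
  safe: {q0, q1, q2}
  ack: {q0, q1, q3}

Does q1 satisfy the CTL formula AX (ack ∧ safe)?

Sat(ack ∧ safe) = {q0, q1}
Sat(AX (ack ∧ safe)) = {s : every successor in {q0, q1}} = {q3, q4}
q1 ∉ Sat(AX (ack ∧ safe)) = {q3, q4}, so the formula does not hold at q1.

No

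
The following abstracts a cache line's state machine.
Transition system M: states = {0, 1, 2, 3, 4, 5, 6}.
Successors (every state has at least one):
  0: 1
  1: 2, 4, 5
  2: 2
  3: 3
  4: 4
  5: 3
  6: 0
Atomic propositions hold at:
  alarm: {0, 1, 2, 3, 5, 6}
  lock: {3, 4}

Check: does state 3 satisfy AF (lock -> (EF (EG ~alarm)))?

Sat(~alarm) = {4}
EG ~alarm: greatest fixpoint, start Z0 = {4}, keep only states in Sat with some successor in Z. Already a fixed point.
Sat(EG ~alarm) = {4}
EF (EG ~alarm): least fixpoint, start Z0 = {4}, add states with some successor in Z. Z1 = {1, 4}; Z2 = {0, 1, 4}; Z3 = {0, 1, 4, 6}; fixed.
Sat(EF (EG ~alarm)) = {0, 1, 4, 6}
Sat(lock -> (EF (EG ~alarm))) = {0, 1, 2, 4, 5, 6}
AF (lock -> (EF (EG ~alarm))): least fixpoint, start Z0 = {0, 1, 2, 4, 5, 6}, add states with every successor in Z. Already a fixed point.
Sat(AF (lock -> (EF (EG ~alarm)))) = {0, 1, 2, 4, 5, 6}
3 ∉ Sat(AF (lock -> (EF (EG ~alarm)))) = {0, 1, 2, 4, 5, 6}, so the formula does not hold at 3.

No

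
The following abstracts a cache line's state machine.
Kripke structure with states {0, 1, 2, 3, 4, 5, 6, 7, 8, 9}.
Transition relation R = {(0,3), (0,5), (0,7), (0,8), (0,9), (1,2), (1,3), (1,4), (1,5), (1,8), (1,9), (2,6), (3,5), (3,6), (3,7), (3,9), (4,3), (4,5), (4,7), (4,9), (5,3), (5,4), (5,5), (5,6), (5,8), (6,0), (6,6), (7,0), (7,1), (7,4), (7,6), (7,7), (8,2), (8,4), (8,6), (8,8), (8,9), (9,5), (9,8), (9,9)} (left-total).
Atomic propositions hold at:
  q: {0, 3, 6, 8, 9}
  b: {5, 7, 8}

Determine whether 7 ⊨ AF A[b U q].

A[b U q]: least fixpoint, start Z0 = Sat(q) = {0, 3, 6, 8, 9}, add states in Sat(b) with every successor in Z. Already a fixed point.
Sat(A[b U q]) = {0, 3, 6, 8, 9}
AF A[b U q]: least fixpoint, start Z0 = {0, 3, 6, 8, 9}, add states with every successor in Z. Z1 = {0, 2, 3, 6, 8, 9}; fixed.
Sat(AF A[b U q]) = {0, 2, 3, 6, 8, 9}
7 ∉ Sat(AF A[b U q]) = {0, 2, 3, 6, 8, 9}, so the formula does not hold at 7.

No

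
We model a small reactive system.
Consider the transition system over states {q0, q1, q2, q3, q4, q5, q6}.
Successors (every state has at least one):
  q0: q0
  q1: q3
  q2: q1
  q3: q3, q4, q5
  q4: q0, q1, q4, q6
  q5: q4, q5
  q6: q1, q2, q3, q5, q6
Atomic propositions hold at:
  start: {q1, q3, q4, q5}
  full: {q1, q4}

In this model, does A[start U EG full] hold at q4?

Yes

EG full: greatest fixpoint, start Z0 = {q1, q4}, keep only states in Sat with some successor in Z. Z1 = {q4}; fixed.
Sat(EG full) = {q4}
A[start U EG full]: least fixpoint, start Z0 = Sat(EG full) = {q4}, add states in Sat(start) with every successor in Z. Already a fixed point.
Sat(A[start U EG full]) = {q4}
q4 ∈ Sat(A[start U EG full]) = {q4}, so the formula holds at q4.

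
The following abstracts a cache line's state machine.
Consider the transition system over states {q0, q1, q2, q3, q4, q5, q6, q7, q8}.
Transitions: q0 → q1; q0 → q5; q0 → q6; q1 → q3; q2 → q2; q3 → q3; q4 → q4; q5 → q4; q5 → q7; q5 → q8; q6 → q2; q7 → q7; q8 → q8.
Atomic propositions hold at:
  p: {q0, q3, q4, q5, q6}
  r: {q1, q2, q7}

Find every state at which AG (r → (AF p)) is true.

{q1, q3, q4, q8}

AF p: least fixpoint, start Z0 = {q0, q3, q4, q5, q6}, add states with every successor in Z. Z1 = {q0, q1, q3, q4, q5, q6}; fixed.
Sat(AF p) = {q0, q1, q3, q4, q5, q6}
Sat(r → (AF p)) = {q0, q1, q3, q4, q5, q6, q8}
AG (r → (AF p)): greatest fixpoint, start Z0 = {q0, q1, q3, q4, q5, q6, q8}, keep only states in Sat with every successor in Z. Z1 = {q0, q1, q3, q4, q8}; Z2 = {q1, q3, q4, q8}; fixed.
Sat(AG (r → (AF p))) = {q1, q3, q4, q8}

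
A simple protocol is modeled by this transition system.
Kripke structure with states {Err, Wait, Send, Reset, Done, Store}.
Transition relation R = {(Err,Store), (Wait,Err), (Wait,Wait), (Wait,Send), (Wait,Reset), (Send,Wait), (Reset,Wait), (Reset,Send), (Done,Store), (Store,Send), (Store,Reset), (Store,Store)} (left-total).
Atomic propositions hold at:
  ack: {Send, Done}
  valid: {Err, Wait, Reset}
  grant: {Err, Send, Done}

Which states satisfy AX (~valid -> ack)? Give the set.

{Wait, Send, Reset}

Sat(~valid) = {Send, Done, Store}
Sat(~valid -> ack) = {Err, Wait, Send, Reset, Done}
Sat(AX (~valid -> ack)) = {s : every successor in {Err, Wait, Send, Reset, Done}} = {Wait, Send, Reset}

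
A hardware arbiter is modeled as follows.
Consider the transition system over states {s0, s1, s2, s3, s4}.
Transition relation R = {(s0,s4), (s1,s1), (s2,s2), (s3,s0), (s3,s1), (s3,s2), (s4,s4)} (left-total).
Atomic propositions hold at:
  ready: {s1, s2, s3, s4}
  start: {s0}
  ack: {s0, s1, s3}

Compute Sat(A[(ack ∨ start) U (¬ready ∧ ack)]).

Sat(ack ∨ start) = {s0, s1, s3}
Sat(¬ready) = {s0}
Sat(¬ready ∧ ack) = {s0}
A[(ack ∨ start) U (¬ready ∧ ack)]: least fixpoint, start Z0 = Sat((¬ready ∧ ack)) = {s0}, add states in Sat(ack ∨ start) with every successor in Z. Already a fixed point.
Sat(A[(ack ∨ start) U (¬ready ∧ ack)]) = {s0}

{s0}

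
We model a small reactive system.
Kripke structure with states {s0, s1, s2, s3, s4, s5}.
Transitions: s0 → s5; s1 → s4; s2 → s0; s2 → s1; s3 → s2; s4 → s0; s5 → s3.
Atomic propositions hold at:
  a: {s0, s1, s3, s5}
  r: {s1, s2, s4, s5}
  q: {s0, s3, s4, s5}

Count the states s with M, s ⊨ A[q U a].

5

A[q U a]: least fixpoint, start Z0 = Sat(a) = {s0, s1, s3, s5}, add states in Sat(q) with every successor in Z. Z1 = {s0, s1, s3, s4, s5}; fixed.
Sat(A[q U a]) = {s0, s1, s3, s4, s5}
|Sat(A[q U a])| = |{s0, s1, s3, s4, s5}| = 5.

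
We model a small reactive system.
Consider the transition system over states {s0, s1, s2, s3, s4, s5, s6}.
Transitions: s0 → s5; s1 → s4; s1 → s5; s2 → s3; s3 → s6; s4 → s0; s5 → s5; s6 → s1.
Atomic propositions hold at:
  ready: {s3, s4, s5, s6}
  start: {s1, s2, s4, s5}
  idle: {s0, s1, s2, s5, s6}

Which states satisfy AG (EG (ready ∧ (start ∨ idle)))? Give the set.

{s5}

Sat(start ∨ idle) = {s0, s1, s2, s4, s5, s6}
Sat(ready ∧ (start ∨ idle)) = {s4, s5, s6}
EG (ready ∧ (start ∨ idle)): greatest fixpoint, start Z0 = {s4, s5, s6}, keep only states in Sat with some successor in Z. Z1 = {s5}; fixed.
Sat(EG (ready ∧ (start ∨ idle))) = {s5}
AG (EG (ready ∧ (start ∨ idle))): greatest fixpoint, start Z0 = {s5}, keep only states in Sat with every successor in Z. Already a fixed point.
Sat(AG (EG (ready ∧ (start ∨ idle)))) = {s5}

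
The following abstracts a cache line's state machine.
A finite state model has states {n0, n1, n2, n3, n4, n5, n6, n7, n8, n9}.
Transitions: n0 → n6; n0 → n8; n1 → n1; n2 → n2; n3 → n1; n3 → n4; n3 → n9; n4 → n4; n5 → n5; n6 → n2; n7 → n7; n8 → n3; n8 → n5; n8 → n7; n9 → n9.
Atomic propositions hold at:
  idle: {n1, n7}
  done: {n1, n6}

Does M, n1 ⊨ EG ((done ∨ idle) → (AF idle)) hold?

Yes

Sat(done ∨ idle) = {n1, n6, n7}
AF idle: least fixpoint, start Z0 = {n1, n7}, add states with every successor in Z. Already a fixed point.
Sat(AF idle) = {n1, n7}
Sat((done ∨ idle) → (AF idle)) = {n0, n1, n2, n3, n4, n5, n7, n8, n9}
EG ((done ∨ idle) → (AF idle)): greatest fixpoint, start Z0 = {n0, n1, n2, n3, n4, n5, n7, n8, n9}, keep only states in Sat with some successor in Z. Already a fixed point.
Sat(EG ((done ∨ idle) → (AF idle))) = {n0, n1, n2, n3, n4, n5, n7, n8, n9}
n1 ∈ Sat(EG ((done ∨ idle) → (AF idle))) = {n0, n1, n2, n3, n4, n5, n7, n8, n9}, so the formula holds at n1.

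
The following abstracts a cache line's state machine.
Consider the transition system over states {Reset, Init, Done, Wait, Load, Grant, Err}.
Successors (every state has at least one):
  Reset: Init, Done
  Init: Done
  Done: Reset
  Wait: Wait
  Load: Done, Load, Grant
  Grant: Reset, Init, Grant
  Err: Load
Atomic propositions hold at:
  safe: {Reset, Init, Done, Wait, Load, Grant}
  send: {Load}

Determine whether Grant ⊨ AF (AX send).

Sat(AX send) = {s : every successor in {Load}} = {Err}
AF (AX send): least fixpoint, start Z0 = {Err}, add states with every successor in Z. Already a fixed point.
Sat(AF (AX send)) = {Err}
Grant ∉ Sat(AF (AX send)) = {Err}, so the formula does not hold at Grant.

No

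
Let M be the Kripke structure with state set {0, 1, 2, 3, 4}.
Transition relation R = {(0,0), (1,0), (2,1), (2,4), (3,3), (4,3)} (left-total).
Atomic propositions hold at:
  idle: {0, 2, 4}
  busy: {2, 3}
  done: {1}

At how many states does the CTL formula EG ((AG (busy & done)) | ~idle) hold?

Sat(busy & done) = ∅
AG (busy & done): greatest fixpoint, start Z0 = ∅, keep only states in Sat with every successor in Z. Already a fixed point.
Sat(AG (busy & done)) = ∅
Sat(~idle) = {1, 3}
Sat((AG (busy & done)) | ~idle) = {1, 3}
EG ((AG (busy & done)) | ~idle): greatest fixpoint, start Z0 = {1, 3}, keep only states in Sat with some successor in Z. Z1 = {3}; fixed.
Sat(EG ((AG (busy & done)) | ~idle)) = {3}
|Sat(EG ((AG (busy & done)) | ~idle))| = |{3}| = 1.

1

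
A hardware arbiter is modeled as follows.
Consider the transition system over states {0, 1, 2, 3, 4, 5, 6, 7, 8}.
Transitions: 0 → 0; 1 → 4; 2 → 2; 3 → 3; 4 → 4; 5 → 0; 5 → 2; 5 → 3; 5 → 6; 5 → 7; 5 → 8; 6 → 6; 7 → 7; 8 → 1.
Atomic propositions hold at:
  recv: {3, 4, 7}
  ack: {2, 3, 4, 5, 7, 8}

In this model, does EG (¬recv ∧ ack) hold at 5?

Sat(¬recv) = {0, 1, 2, 5, 6, 8}
Sat(¬recv ∧ ack) = {2, 5, 8}
EG (¬recv ∧ ack): greatest fixpoint, start Z0 = {2, 5, 8}, keep only states in Sat with some successor in Z. Z1 = {2, 5}; fixed.
Sat(EG (¬recv ∧ ack)) = {2, 5}
5 ∈ Sat(EG (¬recv ∧ ack)) = {2, 5}, so the formula holds at 5.

Yes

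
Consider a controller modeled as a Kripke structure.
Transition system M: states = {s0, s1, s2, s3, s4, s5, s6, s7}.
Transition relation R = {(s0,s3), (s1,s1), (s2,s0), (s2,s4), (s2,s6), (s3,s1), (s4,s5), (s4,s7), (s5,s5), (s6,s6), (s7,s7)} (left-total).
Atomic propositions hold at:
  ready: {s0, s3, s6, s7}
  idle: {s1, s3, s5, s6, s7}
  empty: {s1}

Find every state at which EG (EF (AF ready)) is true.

{s2, s4, s6, s7}

AF ready: least fixpoint, start Z0 = {s0, s3, s6, s7}, add states with every successor in Z. Already a fixed point.
Sat(AF ready) = {s0, s3, s6, s7}
EF (AF ready): least fixpoint, start Z0 = {s0, s3, s6, s7}, add states with some successor in Z. Z1 = {s0, s2, s3, s4, s6, s7}; fixed.
Sat(EF (AF ready)) = {s0, s2, s3, s4, s6, s7}
EG (EF (AF ready)): greatest fixpoint, start Z0 = {s0, s2, s3, s4, s6, s7}, keep only states in Sat with some successor in Z. Z1 = {s0, s2, s4, s6, s7}; Z2 = {s2, s4, s6, s7}; fixed.
Sat(EG (EF (AF ready))) = {s2, s4, s6, s7}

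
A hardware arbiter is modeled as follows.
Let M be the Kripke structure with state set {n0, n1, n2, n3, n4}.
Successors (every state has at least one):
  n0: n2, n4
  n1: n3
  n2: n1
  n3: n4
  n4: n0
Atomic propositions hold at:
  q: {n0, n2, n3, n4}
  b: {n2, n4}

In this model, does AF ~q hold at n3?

No

Sat(~q) = {n1}
AF ~q: least fixpoint, start Z0 = {n1}, add states with every successor in Z. Z1 = {n1, n2}; fixed.
Sat(AF ~q) = {n1, n2}
n3 ∉ Sat(AF ~q) = {n1, n2}, so the formula does not hold at n3.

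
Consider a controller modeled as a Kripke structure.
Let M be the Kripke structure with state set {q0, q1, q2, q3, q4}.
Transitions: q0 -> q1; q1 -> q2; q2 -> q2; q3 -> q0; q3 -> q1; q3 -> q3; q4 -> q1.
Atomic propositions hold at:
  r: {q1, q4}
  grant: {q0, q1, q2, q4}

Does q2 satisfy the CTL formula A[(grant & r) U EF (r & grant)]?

No

Sat(grant & r) = {q1, q4}
Sat(r & grant) = {q1, q4}
EF (r & grant): least fixpoint, start Z0 = {q1, q4}, add states with some successor in Z. Z1 = {q0, q1, q3, q4}; fixed.
Sat(EF (r & grant)) = {q0, q1, q3, q4}
A[(grant & r) U EF (r & grant)]: least fixpoint, start Z0 = Sat(EF (r & grant)) = {q0, q1, q3, q4}, add states in Sat(grant & r) with every successor in Z. Already a fixed point.
Sat(A[(grant & r) U EF (r & grant)]) = {q0, q1, q3, q4}
q2 ∉ Sat(A[(grant & r) U EF (r & grant)]) = {q0, q1, q3, q4}, so the formula does not hold at q2.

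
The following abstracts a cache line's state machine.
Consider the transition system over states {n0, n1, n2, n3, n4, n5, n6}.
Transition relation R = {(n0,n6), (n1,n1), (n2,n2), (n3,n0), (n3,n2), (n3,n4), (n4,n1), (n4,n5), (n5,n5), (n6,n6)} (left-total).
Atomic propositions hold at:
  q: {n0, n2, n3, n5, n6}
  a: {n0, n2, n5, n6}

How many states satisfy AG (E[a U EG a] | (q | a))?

4

EG a: greatest fixpoint, start Z0 = {n0, n2, n5, n6}, keep only states in Sat with some successor in Z. Already a fixed point.
Sat(EG a) = {n0, n2, n5, n6}
E[a U EG a]: least fixpoint, start Z0 = Sat(EG a) = {n0, n2, n5, n6}, add states in Sat(a) with some successor in Z. Already a fixed point.
Sat(E[a U EG a]) = {n0, n2, n5, n6}
Sat(q | a) = {n0, n2, n3, n5, n6}
Sat(E[a U EG a] | (q | a)) = {n0, n2, n3, n5, n6}
AG (E[a U EG a] | (q | a)): greatest fixpoint, start Z0 = {n0, n2, n3, n5, n6}, keep only states in Sat with every successor in Z. Z1 = {n0, n2, n5, n6}; fixed.
Sat(AG (E[a U EG a] | (q | a))) = {n0, n2, n5, n6}
|Sat(AG (E[a U EG a] | (q | a)))| = |{n0, n2, n5, n6}| = 4.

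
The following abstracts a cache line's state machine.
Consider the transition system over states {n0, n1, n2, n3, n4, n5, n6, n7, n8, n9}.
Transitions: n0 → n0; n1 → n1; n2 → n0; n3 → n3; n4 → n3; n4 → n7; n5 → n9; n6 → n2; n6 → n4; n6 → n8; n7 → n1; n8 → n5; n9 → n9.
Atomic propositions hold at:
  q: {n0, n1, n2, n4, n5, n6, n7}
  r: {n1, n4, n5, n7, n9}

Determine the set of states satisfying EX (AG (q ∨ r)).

{n0, n1, n2, n4, n5, n6, n7, n8, n9}

Sat(q ∨ r) = {n0, n1, n2, n4, n5, n6, n7, n9}
AG (q ∨ r): greatest fixpoint, start Z0 = {n0, n1, n2, n4, n5, n6, n7, n9}, keep only states in Sat with every successor in Z. Z1 = {n0, n1, n2, n5, n7, n9}; fixed.
Sat(AG (q ∨ r)) = {n0, n1, n2, n5, n7, n9}
Sat(EX (AG (q ∨ r))) = {s : some successor in {n0, n1, n2, n5, n7, n9}} = {n0, n1, n2, n4, n5, n6, n7, n8, n9}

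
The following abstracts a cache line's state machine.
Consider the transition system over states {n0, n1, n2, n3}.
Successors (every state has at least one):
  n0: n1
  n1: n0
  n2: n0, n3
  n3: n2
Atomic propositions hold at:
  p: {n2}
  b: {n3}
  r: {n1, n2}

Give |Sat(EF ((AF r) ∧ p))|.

AF r: least fixpoint, start Z0 = {n1, n2}, add states with every successor in Z. Z1 = {n0, n1, n2, n3}; fixed.
Sat(AF r) = {n0, n1, n2, n3}
Sat((AF r) ∧ p) = {n2}
EF ((AF r) ∧ p): least fixpoint, start Z0 = {n2}, add states with some successor in Z. Z1 = {n2, n3}; fixed.
Sat(EF ((AF r) ∧ p)) = {n2, n3}
|Sat(EF ((AF r) ∧ p))| = |{n2, n3}| = 2.

2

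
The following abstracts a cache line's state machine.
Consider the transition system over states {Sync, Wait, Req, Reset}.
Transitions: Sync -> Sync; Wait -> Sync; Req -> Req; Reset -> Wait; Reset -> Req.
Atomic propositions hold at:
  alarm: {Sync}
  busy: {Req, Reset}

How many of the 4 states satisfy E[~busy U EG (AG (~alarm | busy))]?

Sat(~busy) = {Sync, Wait}
Sat(~alarm) = {Wait, Req, Reset}
Sat(~alarm | busy) = {Wait, Req, Reset}
AG (~alarm | busy): greatest fixpoint, start Z0 = {Wait, Req, Reset}, keep only states in Sat with every successor in Z. Z1 = {Req, Reset}; Z2 = {Req}; fixed.
Sat(AG (~alarm | busy)) = {Req}
EG (AG (~alarm | busy)): greatest fixpoint, start Z0 = {Req}, keep only states in Sat with some successor in Z. Already a fixed point.
Sat(EG (AG (~alarm | busy))) = {Req}
E[~busy U EG (AG (~alarm | busy))]: least fixpoint, start Z0 = Sat(EG (AG (~alarm | busy))) = {Req}, add states in Sat(~busy) with some successor in Z. Already a fixed point.
Sat(E[~busy U EG (AG (~alarm | busy))]) = {Req}
|Sat(E[~busy U EG (AG (~alarm | busy))])| = |{Req}| = 1.

1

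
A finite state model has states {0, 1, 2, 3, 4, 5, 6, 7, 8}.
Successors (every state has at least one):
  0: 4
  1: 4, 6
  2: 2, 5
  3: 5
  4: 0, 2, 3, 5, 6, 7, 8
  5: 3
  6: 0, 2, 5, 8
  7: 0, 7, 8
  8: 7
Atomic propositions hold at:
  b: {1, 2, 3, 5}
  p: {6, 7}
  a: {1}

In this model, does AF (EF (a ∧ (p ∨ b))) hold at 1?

Yes

Sat(p ∨ b) = {1, 2, 3, 5, 6, 7}
Sat(a ∧ (p ∨ b)) = {1}
EF (a ∧ (p ∨ b)): least fixpoint, start Z0 = {1}, add states with some successor in Z. Already a fixed point.
Sat(EF (a ∧ (p ∨ b))) = {1}
AF (EF (a ∧ (p ∨ b))): least fixpoint, start Z0 = {1}, add states with every successor in Z. Already a fixed point.
Sat(AF (EF (a ∧ (p ∨ b)))) = {1}
1 ∈ Sat(AF (EF (a ∧ (p ∨ b)))) = {1}, so the formula holds at 1.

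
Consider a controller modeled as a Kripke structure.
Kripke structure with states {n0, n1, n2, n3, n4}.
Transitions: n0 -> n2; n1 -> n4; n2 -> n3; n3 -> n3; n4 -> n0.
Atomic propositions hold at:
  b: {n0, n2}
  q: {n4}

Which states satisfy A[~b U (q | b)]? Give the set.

{n0, n1, n2, n4}

Sat(~b) = {n1, n3, n4}
Sat(q | b) = {n0, n2, n4}
A[~b U (q | b)]: least fixpoint, start Z0 = Sat((q | b)) = {n0, n2, n4}, add states in Sat(~b) with every successor in Z. Z1 = {n0, n1, n2, n4}; fixed.
Sat(A[~b U (q | b)]) = {n0, n1, n2, n4}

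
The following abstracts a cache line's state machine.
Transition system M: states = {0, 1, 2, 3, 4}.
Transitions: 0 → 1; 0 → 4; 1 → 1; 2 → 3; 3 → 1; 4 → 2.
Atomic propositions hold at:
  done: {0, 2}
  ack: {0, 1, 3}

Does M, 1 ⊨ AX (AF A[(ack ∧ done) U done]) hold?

Sat(ack ∧ done) = {0}
A[(ack ∧ done) U done]: least fixpoint, start Z0 = Sat(done) = {0, 2}, add states in Sat(ack ∧ done) with every successor in Z. Already a fixed point.
Sat(A[(ack ∧ done) U done]) = {0, 2}
AF A[(ack ∧ done) U done]: least fixpoint, start Z0 = {0, 2}, add states with every successor in Z. Z1 = {0, 2, 4}; fixed.
Sat(AF A[(ack ∧ done) U done]) = {0, 2, 4}
Sat(AX (AF A[(ack ∧ done) U done])) = {s : every successor in {0, 2, 4}} = {4}
1 ∉ Sat(AX (AF A[(ack ∧ done) U done])) = {4}, so the formula does not hold at 1.

No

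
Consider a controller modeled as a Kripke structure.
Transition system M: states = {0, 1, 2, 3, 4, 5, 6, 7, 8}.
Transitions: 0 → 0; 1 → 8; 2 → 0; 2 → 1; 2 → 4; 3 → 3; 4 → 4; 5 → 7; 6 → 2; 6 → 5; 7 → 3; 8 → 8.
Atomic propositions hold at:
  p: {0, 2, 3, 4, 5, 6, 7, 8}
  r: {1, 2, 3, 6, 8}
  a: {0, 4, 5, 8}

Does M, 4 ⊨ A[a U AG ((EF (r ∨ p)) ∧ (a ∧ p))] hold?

Sat(r ∨ p) = {0, 1, 2, 3, 4, 5, 6, 7, 8}
EF (r ∨ p): least fixpoint, start Z0 = {0, 1, 2, 3, 4, 5, 6, 7, 8}, add states with some successor in Z. Already a fixed point.
Sat(EF (r ∨ p)) = {0, 1, 2, 3, 4, 5, 6, 7, 8}
Sat(a ∧ p) = {0, 4, 5, 8}
Sat((EF (r ∨ p)) ∧ (a ∧ p)) = {0, 4, 5, 8}
AG ((EF (r ∨ p)) ∧ (a ∧ p)): greatest fixpoint, start Z0 = {0, 4, 5, 8}, keep only states in Sat with every successor in Z. Z1 = {0, 4, 8}; fixed.
Sat(AG ((EF (r ∨ p)) ∧ (a ∧ p))) = {0, 4, 8}
A[a U AG ((EF (r ∨ p)) ∧ (a ∧ p))]: least fixpoint, start Z0 = Sat(AG ((EF (r ∨ p)) ∧ (a ∧ p))) = {0, 4, 8}, add states in Sat(a) with every successor in Z. Already a fixed point.
Sat(A[a U AG ((EF (r ∨ p)) ∧ (a ∧ p))]) = {0, 4, 8}
4 ∈ Sat(A[a U AG ((EF (r ∨ p)) ∧ (a ∧ p))]) = {0, 4, 8}, so the formula holds at 4.

Yes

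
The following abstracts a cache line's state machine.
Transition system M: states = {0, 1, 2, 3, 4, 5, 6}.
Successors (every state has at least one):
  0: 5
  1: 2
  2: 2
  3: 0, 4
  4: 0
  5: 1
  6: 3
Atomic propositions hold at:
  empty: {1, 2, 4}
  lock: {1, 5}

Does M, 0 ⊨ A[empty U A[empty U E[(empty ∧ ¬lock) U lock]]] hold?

Sat(¬lock) = {0, 2, 3, 4, 6}
Sat(empty ∧ ¬lock) = {2, 4}
E[(empty ∧ ¬lock) U lock]: least fixpoint, start Z0 = Sat(lock) = {1, 5}, add states in Sat(empty ∧ ¬lock) with some successor in Z. Already a fixed point.
Sat(E[(empty ∧ ¬lock) U lock]) = {1, 5}
A[empty U E[(empty ∧ ¬lock) U lock]]: least fixpoint, start Z0 = Sat(E[(empty ∧ ¬lock) U lock]) = {1, 5}, add states in Sat(empty) with every successor in Z. Already a fixed point.
Sat(A[empty U E[(empty ∧ ¬lock) U lock]]) = {1, 5}
A[empty U A[empty U E[(empty ∧ ¬lock) U lock]]]: least fixpoint, start Z0 = Sat(A[empty U E[(empty ∧ ¬lock) U lock]]) = {1, 5}, add states in Sat(empty) with every successor in Z. Already a fixed point.
Sat(A[empty U A[empty U E[(empty ∧ ¬lock) U lock]]]) = {1, 5}
0 ∉ Sat(A[empty U A[empty U E[(empty ∧ ¬lock) U lock]]]) = {1, 5}, so the formula does not hold at 0.

No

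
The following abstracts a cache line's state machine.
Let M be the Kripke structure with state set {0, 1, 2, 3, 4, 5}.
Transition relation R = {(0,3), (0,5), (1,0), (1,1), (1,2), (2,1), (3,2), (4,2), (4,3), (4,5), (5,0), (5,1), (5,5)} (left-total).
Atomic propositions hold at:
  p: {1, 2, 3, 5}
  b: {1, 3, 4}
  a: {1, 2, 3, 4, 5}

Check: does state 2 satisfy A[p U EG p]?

Yes

EG p: greatest fixpoint, start Z0 = {1, 2, 3, 5}, keep only states in Sat with some successor in Z. Already a fixed point.
Sat(EG p) = {1, 2, 3, 5}
A[p U EG p]: least fixpoint, start Z0 = Sat(EG p) = {1, 2, 3, 5}, add states in Sat(p) with every successor in Z. Already a fixed point.
Sat(A[p U EG p]) = {1, 2, 3, 5}
2 ∈ Sat(A[p U EG p]) = {1, 2, 3, 5}, so the formula holds at 2.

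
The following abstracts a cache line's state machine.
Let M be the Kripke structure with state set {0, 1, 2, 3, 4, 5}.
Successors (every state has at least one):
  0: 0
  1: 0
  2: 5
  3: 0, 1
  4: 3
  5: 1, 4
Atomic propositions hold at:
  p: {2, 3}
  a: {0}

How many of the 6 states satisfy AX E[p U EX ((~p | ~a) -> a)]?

4

Sat(~p) = {0, 1, 4, 5}
Sat(~a) = {1, 2, 3, 4, 5}
Sat(~p | ~a) = {0, 1, 2, 3, 4, 5}
Sat((~p | ~a) -> a) = {0}
Sat(EX ((~p | ~a) -> a)) = {s : some successor in {0}} = {0, 1, 3}
E[p U EX ((~p | ~a) -> a)]: least fixpoint, start Z0 = Sat(EX ((~p | ~a) -> a)) = {0, 1, 3}, add states in Sat(p) with some successor in Z. Already a fixed point.
Sat(E[p U EX ((~p | ~a) -> a)]) = {0, 1, 3}
Sat(AX E[p U EX ((~p | ~a) -> a)]) = {s : every successor in {0, 1, 3}} = {0, 1, 3, 4}
|Sat(AX E[p U EX ((~p | ~a) -> a)])| = |{0, 1, 3, 4}| = 4.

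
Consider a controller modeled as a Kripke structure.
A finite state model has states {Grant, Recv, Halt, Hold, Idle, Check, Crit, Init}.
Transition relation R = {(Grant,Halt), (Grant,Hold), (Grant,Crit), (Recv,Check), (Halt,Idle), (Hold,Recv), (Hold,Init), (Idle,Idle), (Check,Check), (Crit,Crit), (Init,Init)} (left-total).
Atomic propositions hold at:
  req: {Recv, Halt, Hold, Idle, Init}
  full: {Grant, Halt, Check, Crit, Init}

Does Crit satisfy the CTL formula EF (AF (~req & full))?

Yes

Sat(~req) = {Grant, Check, Crit}
Sat(~req & full) = {Grant, Check, Crit}
AF (~req & full): least fixpoint, start Z0 = {Grant, Check, Crit}, add states with every successor in Z. Z1 = {Grant, Recv, Check, Crit}; fixed.
Sat(AF (~req & full)) = {Grant, Recv, Check, Crit}
EF (AF (~req & full)): least fixpoint, start Z0 = {Grant, Recv, Check, Crit}, add states with some successor in Z. Z1 = {Grant, Recv, Hold, Check, Crit}; fixed.
Sat(EF (AF (~req & full))) = {Grant, Recv, Hold, Check, Crit}
Crit ∈ Sat(EF (AF (~req & full))) = {Grant, Recv, Hold, Check, Crit}, so the formula holds at Crit.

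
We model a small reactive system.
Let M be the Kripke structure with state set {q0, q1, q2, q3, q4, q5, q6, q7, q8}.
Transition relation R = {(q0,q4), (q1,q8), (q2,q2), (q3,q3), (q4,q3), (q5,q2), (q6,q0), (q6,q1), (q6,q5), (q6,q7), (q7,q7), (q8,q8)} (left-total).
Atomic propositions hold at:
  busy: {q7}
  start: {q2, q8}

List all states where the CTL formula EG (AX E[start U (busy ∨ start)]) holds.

Sat(busy ∨ start) = {q2, q7, q8}
E[start U (busy ∨ start)]: least fixpoint, start Z0 = Sat((busy ∨ start)) = {q2, q7, q8}, add states in Sat(start) with some successor in Z. Already a fixed point.
Sat(E[start U (busy ∨ start)]) = {q2, q7, q8}
Sat(AX E[start U (busy ∨ start)]) = {s : every successor in {q2, q7, q8}} = {q1, q2, q5, q7, q8}
EG (AX E[start U (busy ∨ start)]): greatest fixpoint, start Z0 = {q1, q2, q5, q7, q8}, keep only states in Sat with some successor in Z. Already a fixed point.
Sat(EG (AX E[start U (busy ∨ start)])) = {q1, q2, q5, q7, q8}

{q1, q2, q5, q7, q8}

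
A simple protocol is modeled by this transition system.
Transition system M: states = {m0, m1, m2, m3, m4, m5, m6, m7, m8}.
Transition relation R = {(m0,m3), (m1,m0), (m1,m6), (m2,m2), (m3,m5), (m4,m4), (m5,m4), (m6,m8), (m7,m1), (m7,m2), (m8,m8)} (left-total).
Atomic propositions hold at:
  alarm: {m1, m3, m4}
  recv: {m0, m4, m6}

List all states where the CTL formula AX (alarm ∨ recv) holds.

Sat(alarm ∨ recv) = {m0, m1, m3, m4, m6}
Sat(AX (alarm ∨ recv)) = {s : every successor in {m0, m1, m3, m4, m6}} = {m0, m1, m4, m5}

{m0, m1, m4, m5}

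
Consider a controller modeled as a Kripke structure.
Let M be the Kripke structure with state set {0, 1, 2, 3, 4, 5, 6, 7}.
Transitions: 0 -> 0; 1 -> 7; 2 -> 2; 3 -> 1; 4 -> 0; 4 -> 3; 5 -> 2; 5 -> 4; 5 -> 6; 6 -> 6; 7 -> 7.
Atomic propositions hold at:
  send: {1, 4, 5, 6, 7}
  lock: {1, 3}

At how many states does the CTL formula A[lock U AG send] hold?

AG send: greatest fixpoint, start Z0 = {1, 4, 5, 6, 7}, keep only states in Sat with every successor in Z. Z1 = {1, 6, 7}; fixed.
Sat(AG send) = {1, 6, 7}
A[lock U AG send]: least fixpoint, start Z0 = Sat(AG send) = {1, 6, 7}, add states in Sat(lock) with every successor in Z. Z1 = {1, 3, 6, 7}; fixed.
Sat(A[lock U AG send]) = {1, 3, 6, 7}
|Sat(A[lock U AG send])| = |{1, 3, 6, 7}| = 4.

4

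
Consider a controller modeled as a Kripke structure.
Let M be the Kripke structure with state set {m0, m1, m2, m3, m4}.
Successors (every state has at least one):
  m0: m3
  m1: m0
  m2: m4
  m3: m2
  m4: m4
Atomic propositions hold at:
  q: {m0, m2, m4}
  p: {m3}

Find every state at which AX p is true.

Sat(AX p) = {s : every successor in {m3}} = {m0}

{m0}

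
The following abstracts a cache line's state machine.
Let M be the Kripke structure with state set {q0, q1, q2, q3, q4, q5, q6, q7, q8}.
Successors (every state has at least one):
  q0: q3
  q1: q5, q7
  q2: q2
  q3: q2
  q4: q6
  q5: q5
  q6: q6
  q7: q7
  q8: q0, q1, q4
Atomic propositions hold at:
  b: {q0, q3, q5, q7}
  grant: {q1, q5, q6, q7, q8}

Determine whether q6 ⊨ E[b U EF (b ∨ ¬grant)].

Sat(¬grant) = {q0, q2, q3, q4}
Sat(b ∨ ¬grant) = {q0, q2, q3, q4, q5, q7}
EF (b ∨ ¬grant): least fixpoint, start Z0 = {q0, q2, q3, q4, q5, q7}, add states with some successor in Z. Z1 = {q0, q1, q2, q3, q4, q5, q7, q8}; fixed.
Sat(EF (b ∨ ¬grant)) = {q0, q1, q2, q3, q4, q5, q7, q8}
E[b U EF (b ∨ ¬grant)]: least fixpoint, start Z0 = Sat(EF (b ∨ ¬grant)) = {q0, q1, q2, q3, q4, q5, q7, q8}, add states in Sat(b) with some successor in Z. Already a fixed point.
Sat(E[b U EF (b ∨ ¬grant)]) = {q0, q1, q2, q3, q4, q5, q7, q8}
q6 ∉ Sat(E[b U EF (b ∨ ¬grant)]) = {q0, q1, q2, q3, q4, q5, q7, q8}, so the formula does not hold at q6.

No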